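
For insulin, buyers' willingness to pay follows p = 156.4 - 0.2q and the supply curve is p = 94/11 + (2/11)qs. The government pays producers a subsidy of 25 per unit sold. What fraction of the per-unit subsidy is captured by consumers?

Pre-subsidy: 156.4 - 0.2q = 94/11 + (2/11)q gives q* = 8132/21 and p* = 1658/21.
With the subsidy, sellers receive ps = pb + 25 for each unit, where pb is the price buyers pay.
On the curves, pb = 156.4 - 0.2q and ps = 94/11 + (2/11)q; the wedge ps − pb = 25 gives 94/11 + (2/11)q − (156.4 - 0.2q) = 25, so q' = 3169/7.
Then pb = 156.4 − 0.2·(3169/7) = 461/7 and ps = 94/11 + (2/11)·(3169/7) = 636/7.
Buyers' price falls by p* − pb = 1658/21 − 461/7 = 275/21; sellers' price rises by ps − p* = 636/7 − 1658/21 = 250/21.
So consumers capture (275/21)/25 = 11/21 of each unit of subsidy.

Consumer share = 11/21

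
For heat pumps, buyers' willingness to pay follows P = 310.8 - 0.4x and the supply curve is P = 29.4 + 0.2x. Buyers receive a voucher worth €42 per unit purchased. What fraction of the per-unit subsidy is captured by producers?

Pre-subsidy: 310.8 - 0.4x = 29.4 + 0.2x gives x* = 469 and P* = 123.2.
With the rebate, buyers effectively pay Pb = Ps − 42, where Ps is the price sellers receive.
On the curves, Pb = 310.8 - 0.4x and Ps = 29.4 + 0.2x; the wedge Ps − Pb = 42 gives 29.4 + 0.2x − (310.8 - 0.4x) = 42, so x' = 539.
Then Pb = 310.8 − 0.4·539 = 95.2 and Ps = 29.4 + 0.2·539 = 137.2.
Buyers' price falls by P* − Pb = 123.2 − 95.2 = 28; sellers' price rises by Ps − P* = 137.2 − 123.2 = 14.
So producers capture 14/42 = 1/3 of each unit of subsidy.

Producer share = 1/3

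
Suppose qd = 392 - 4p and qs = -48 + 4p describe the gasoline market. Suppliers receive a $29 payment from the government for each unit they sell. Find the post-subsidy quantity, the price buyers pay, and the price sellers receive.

q' = 230; buyers pay $40.5; sellers receive $69.5

Pre-subsidy: 392 - 4p = -48 + 4p gives p* = 55, q* = 172.
With the subsidy, sellers receive ps = pb + 29 for each unit, where pb is the price buyers pay.
Supply in terms of pb becomes qs = -48 + 4(pb + 29) = 68 + 4pb. Setting this equal to demand: 392 - 4pb = 68 + 4pb, so pb = 40.5.
Sellers receive ps = 40.5 + 29 = 69.5; q' = 392 − 4·40.5 = 230.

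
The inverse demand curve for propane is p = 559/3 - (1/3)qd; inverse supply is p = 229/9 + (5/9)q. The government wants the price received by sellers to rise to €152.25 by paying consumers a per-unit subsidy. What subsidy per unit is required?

At a seller price of 152.25, quantity supplied is -45.8 + 1.8·152.25 = 228.25.
Buyers absorb 228.25 only when they pay pb = 559/3 − (1/3)·228.25 = 110.25.
s = ps − pb = 152.25 − 110.25 = 42.

Required subsidy s = €42 per unit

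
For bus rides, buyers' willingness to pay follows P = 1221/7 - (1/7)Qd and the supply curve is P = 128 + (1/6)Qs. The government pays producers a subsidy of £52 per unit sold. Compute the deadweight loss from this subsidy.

Deadweight loss = £4368

Pre-subsidy: 1221/7 - (1/7)Q = 128 + (1/6)Q gives Q* = 150 and P* = 153.
With the subsidy, sellers receive Ps = Pb + 52 for each unit, where Pb is the price buyers pay.
On the curves, Pb = 1221/7 - (1/7)Q and Ps = 128 + (1/6)Q; the wedge Ps − Pb = 52 gives 128 + (1/6)Q − (1221/7 - (1/7)Q) = 52, so Q' = 318.
Then Pb = 1221/7 − (1/7)·318 = 129 and Ps = 128 + (1/6)·318 = 181.
The subsidy expands output by 318 − 150 = 168 past the efficient level; on those units the gap between marginal cost and willingness to pay runs from 0 up to 52.
DWL = ½ × 52 × 168 = 4368.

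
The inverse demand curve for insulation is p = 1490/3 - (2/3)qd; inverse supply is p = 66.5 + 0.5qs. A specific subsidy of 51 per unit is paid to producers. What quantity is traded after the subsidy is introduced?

Pre-subsidy: 1490/3 - (2/3)q = 66.5 + 0.5q gives q* = 2581/7 and p* = 1756/7.
With the subsidy, sellers receive ps = pb + 51 for each unit, where pb is the price buyers pay.
On the curves, pb = 1490/3 - (2/3)q and ps = 66.5 + 0.5q; the wedge ps − pb = 51 gives 66.5 + 0.5q − (1490/3 - (2/3)q) = 51, so q' = 2887/7.
Then pb = 1490/3 − (2/3)·(2887/7) = 1552/7 and ps = 66.5 + 0.5·(2887/7) = 1909/7.

q' = 2887/7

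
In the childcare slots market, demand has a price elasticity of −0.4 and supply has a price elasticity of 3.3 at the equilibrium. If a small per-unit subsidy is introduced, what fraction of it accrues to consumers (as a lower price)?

Consumer share = 33/37

For a small subsidy around the equilibrium, the benefit split depends on the relative slopes, which at a point are proportional to the elasticities.
Buyer share = εs/(εs + |εd|) = 3.3/(3.3 + 0.4) = 33/37; seller share = |εd|/(εs + |εd|) = 4/37.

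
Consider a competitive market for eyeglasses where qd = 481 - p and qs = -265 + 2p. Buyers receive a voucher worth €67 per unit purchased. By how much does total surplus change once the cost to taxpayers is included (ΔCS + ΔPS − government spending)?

Pre-subsidy: 481 - p = -265 + 2p gives p* = 746/3, q* = 697/3.
With the rebate, buyers effectively pay pb = ps − 67, where ps is the price sellers receive.
Demand in terms of ps becomes qd = 481 − 1(ps − 67) = 548 - ps. Setting this equal to supply: 548 - ps = -265 + 2ps, so ps = 271.
Buyers pay pb = 271 − 67 = 204; q' = -265 + 2·271 = 277.
ΔCS = ½(697/3 + 277)(746/3 − 204) = 102376/9; ΔPS = ½(697/3 + 277)(271 − 746/3) = 51188/9.
Government spending = 67 × 277 = 18559.
Net change = 102376/9 + 51188/9 − 18559 = -4489/3. The loss equals the DWL triangle ½·67·134/3.

Net change in total surplus = -4489/3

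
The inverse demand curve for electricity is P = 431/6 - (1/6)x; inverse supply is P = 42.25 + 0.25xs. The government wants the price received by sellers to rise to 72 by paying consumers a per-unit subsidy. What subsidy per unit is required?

Required subsidy s = 20 per unit

At a seller price of 72, quantity supplied is -169 + 4·72 = 119.
Buyers absorb 119 only when they pay Pb = 431/6 − (1/6)·119 = 52.
s = Ps − Pb = 72 − 52 = 20.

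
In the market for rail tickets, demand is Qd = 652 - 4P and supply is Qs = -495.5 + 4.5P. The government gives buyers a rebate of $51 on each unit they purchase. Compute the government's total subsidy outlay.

Pre-subsidy: 652 - 4P = -495.5 + 4.5P gives P* = 135, Q* = 112.
With the rebate, buyers effectively pay Pb = Ps − 51, where Ps is the price sellers receive.
Demand in terms of Ps becomes Qd = 652 − 4(Ps − 51) = 856 - 4Ps. Setting this equal to supply: 856 - 4Ps = -495.5 + 4.5Ps, so Ps = 159.
Buyers pay Pb = 159 − 51 = 108; Q' = -495.5 + 4.5·159 = 220.
Government outlay = subsidy × quantity = 51 × 220 = 11220.

Government cost = $11220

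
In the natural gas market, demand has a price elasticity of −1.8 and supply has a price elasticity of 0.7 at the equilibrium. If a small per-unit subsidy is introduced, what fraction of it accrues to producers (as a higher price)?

Producer share = 0.72

For a small subsidy around the equilibrium, the benefit split depends on the relative slopes, which at a point are proportional to the elasticities.
Buyer share = εs/(εs + |εd|) = 0.7/(0.7 + 1.8) = 0.28; seller share = |εd|/(εs + |εd|) = 0.72.
So producers capture 0.72 of the subsidy.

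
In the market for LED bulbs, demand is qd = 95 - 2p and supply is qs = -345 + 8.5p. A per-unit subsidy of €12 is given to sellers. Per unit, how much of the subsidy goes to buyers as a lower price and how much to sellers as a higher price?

Pre-subsidy: 95 - 2p = -345 + 8.5p gives p* = 880/21, q* = 235/21.
With the subsidy, sellers receive ps = pb + 12 for each unit, where pb is the price buyers pay.
Supply in terms of pb becomes qs = -345 + 8.5(pb + 12) = -243 + 8.5pb. Setting this equal to demand: 95 - 2pb = -243 + 8.5pb, so pb = 676/21.
Sellers receive ps = 676/21 + 12 = 928/21; q' = 95 − 2·(676/21) = 643/21.
Buyers' price falls by p* − pb = 880/21 − 676/21 = 68/7; sellers' price rises by ps − p* = 928/21 − 880/21 = 16/7.

Buyers gain 68/7 per unit; sellers gain 16/7 per unit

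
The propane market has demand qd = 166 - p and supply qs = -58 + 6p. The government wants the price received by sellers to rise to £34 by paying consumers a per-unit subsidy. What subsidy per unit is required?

At a seller price of 34, quantity supplied is -58 + 6·34 = 146.
Buyers absorb 146 only when they pay pb with 166 − 1·pb = 146, i.e. pb = 20.
s = ps − pb = 34 − 20 = 14.

Required subsidy s = £14 per unit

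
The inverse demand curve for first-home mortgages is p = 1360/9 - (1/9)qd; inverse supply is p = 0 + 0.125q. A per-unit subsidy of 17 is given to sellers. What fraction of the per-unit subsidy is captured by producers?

Producer share = 9/17

Pre-subsidy: 1360/9 - (1/9)q = 0 + 0.125q gives q* = 640 and p* = 80.
With the subsidy, sellers receive ps = pb + 17 for each unit, where pb is the price buyers pay.
On the curves, pb = 1360/9 - (1/9)q and ps = 0 + 0.125q; the wedge ps − pb = 17 gives 0 + 0.125q − (1360/9 - (1/9)q) = 17, so q' = 712.
Then pb = 1360/9 − (1/9)·712 = 72 and ps = 0 + 0.125·712 = 89.
Buyers' price falls by p* − pb = 80 − 72 = 8; sellers' price rises by ps − p* = 89 − 80 = 9.
So producers capture 9/17 = 9/17 of each unit of subsidy.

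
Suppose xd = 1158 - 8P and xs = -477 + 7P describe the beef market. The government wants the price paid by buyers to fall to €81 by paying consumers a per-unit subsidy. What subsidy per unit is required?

At a buyer price of 81, quantity demanded is 1158 − 8·81 = 510.
Sellers supply 510 only when they receive Ps with -477 + 7·Ps = 510, i.e. Ps = 141.
s = Ps − Pb = 141 − 81 = 60.

Required subsidy s = €60 per unit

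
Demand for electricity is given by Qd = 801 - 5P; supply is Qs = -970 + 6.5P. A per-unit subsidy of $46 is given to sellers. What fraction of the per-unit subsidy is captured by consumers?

Consumer share = 13/23

Pre-subsidy: 801 - 5P = -970 + 6.5P gives P* = 154, Q* = 31.
With the subsidy, sellers receive Ps = Pb + 46 for each unit, where Pb is the price buyers pay.
Supply in terms of Pb becomes Qs = -970 + 6.5(Pb + 46) = -671 + 6.5Pb. Setting this equal to demand: 801 - 5Pb = -671 + 6.5Pb, so Pb = 128.
Sellers receive Ps = 128 + 46 = 174; Q' = 801 − 5·128 = 161.
Buyers' price falls by P* − Pb = 154 − 128 = 26; sellers' price rises by Ps − P* = 174 − 154 = 20.
So consumers capture 26/46 = 13/23 of each unit of subsidy.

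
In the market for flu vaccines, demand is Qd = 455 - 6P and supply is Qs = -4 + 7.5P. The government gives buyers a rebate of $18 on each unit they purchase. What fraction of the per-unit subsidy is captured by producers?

Pre-subsidy: 455 - 6P = -4 + 7.5P gives P* = 34, Q* = 251.
With the rebate, buyers effectively pay Pb = Ps − 18, where Ps is the price sellers receive.
Demand in terms of Ps becomes Qd = 455 − 6(Ps − 18) = 563 - 6Ps. Setting this equal to supply: 563 - 6Ps = -4 + 7.5Ps, so Ps = 42.
Buyers pay Pb = 42 − 18 = 24; Q' = -4 + 7.5·42 = 311.
Buyers' price falls by P* − Pb = 34 − 24 = 10; sellers' price rises by Ps − P* = 42 − 34 = 8.
So producers capture 8/18 = 4/9 of each unit of subsidy.

Producer share = 4/9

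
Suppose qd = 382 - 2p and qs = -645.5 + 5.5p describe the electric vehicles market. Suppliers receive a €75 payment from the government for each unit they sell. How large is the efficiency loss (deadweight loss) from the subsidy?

Pre-subsidy: 382 - 2p = -645.5 + 5.5p gives p* = 137, q* = 108.
With the subsidy, sellers receive ps = pb + 75 for each unit, where pb is the price buyers pay.
Supply in terms of pb becomes qs = -645.5 + 5.5(pb + 75) = -233 + 5.5pb. Setting this equal to demand: 382 - 2pb = -233 + 5.5pb, so pb = 82.
Sellers receive ps = 82 + 75 = 157; q' = 382 − 2·82 = 218.
The subsidy expands output by 218 − 108 = 110 past the efficient level; on those units the gap between marginal cost and willingness to pay runs from 0 up to 75.
DWL = ½ × 75 × 110 = 4125.

Deadweight loss = €4125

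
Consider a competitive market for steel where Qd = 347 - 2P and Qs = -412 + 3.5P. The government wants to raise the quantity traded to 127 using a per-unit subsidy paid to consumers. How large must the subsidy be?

Required subsidy s = 44 per unit

At Q = 127, invert demand for the buyer price: Pb = (347 − 127)/2 = 110; invert supply for the seller price: Ps = (127 − (-412))/3.5 = 154.
The subsidy must fill the gap: s = Ps − Pb = 154 − 110 = 44.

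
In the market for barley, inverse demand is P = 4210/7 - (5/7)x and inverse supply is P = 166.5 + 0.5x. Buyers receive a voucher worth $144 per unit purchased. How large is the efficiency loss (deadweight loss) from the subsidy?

Pre-subsidy: 4210/7 - (5/7)x = 166.5 + 0.5x gives x* = 6089/17 and P* = 5875/17.
With the rebate, buyers effectively pay Pb = Ps − 144, where Ps is the price sellers receive.
On the curves, Pb = 4210/7 - (5/7)x and Ps = 166.5 + 0.5x; the wedge Ps − Pb = 144 gives 166.5 + 0.5x − (4210/7 - (5/7)x) = 144, so x' = 8105/17.
Then Pb = 4210/7 − (5/7)·(8105/17) = 4435/17 and Ps = 166.5 + 0.5·(8105/17) = 6883/17.
The subsidy expands output by 8105/17 − 6089/17 = 2016/17 past the efficient level; on those units the gap between marginal cost and willingness to pay runs from 0 up to 144.
DWL = ½ × 144 × 2016/17 = 145152/17.

Deadweight loss = 145152/17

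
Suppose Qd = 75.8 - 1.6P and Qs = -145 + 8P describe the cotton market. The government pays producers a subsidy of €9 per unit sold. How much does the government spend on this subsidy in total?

Government cost = €459

Pre-subsidy: 75.8 - 1.6P = -145 + 8P gives P* = 23, Q* = 39.
With the subsidy, sellers receive Ps = Pb + 9 for each unit, where Pb is the price buyers pay.
Supply in terms of Pb becomes Qs = -145 + 8(Pb + 9) = -73 + 8Pb. Setting this equal to demand: 75.8 - 1.6Pb = -73 + 8Pb, so Pb = 15.5.
Sellers receive Ps = 15.5 + 9 = 24.5; Q' = 75.8 − 1.6·15.5 = 51.
Government outlay = subsidy × quantity = 9 × 51 = 459.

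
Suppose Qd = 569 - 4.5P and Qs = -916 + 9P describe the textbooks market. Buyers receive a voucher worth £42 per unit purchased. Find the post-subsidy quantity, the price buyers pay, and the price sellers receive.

Pre-subsidy: 569 - 4.5P = -916 + 9P gives P* = 110, Q* = 74.
With the rebate, buyers effectively pay Pb = Ps − 42, where Ps is the price sellers receive.
Demand in terms of Ps becomes Qd = 569 − 4.5(Ps − 42) = 758 - 4.5Ps. Setting this equal to supply: 758 - 4.5Ps = -916 + 9Ps, so Ps = 124.
Buyers pay Pb = 124 − 42 = 82; Q' = -916 + 9·124 = 200.

Q' = 200; buyers pay £82; sellers receive £124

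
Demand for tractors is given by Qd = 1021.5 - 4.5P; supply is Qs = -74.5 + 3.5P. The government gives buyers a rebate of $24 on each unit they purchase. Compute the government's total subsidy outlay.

Pre-subsidy: 1021.5 - 4.5P = -74.5 + 3.5P gives P* = 137, Q* = 405.
With the rebate, buyers effectively pay Pb = Ps − 24, where Ps is the price sellers receive.
Demand in terms of Ps becomes Qd = 1021.5 − 4.5(Ps − 24) = 1129.5 - 4.5Ps. Setting this equal to supply: 1129.5 - 4.5Ps = -74.5 + 3.5Ps, so Ps = 150.5.
Buyers pay Pb = 150.5 − 24 = 126.5; Q' = -74.5 + 3.5·150.5 = 452.25.
Government outlay = subsidy × quantity = 24 × 452.25 = 10854.

Government cost = $10854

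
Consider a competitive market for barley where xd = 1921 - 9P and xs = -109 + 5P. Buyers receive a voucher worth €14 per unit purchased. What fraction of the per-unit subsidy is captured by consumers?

Consumer share = 5/14

Pre-subsidy: 1921 - 9P = -109 + 5P gives P* = 145, x* = 616.
With the rebate, buyers effectively pay Pb = Ps − 14, where Ps is the price sellers receive.
Demand in terms of Ps becomes xd = 1921 − 9(Ps − 14) = 2047 - 9Ps. Setting this equal to supply: 2047 - 9Ps = -109 + 5Ps, so Ps = 154.
Buyers pay Pb = 154 − 14 = 140; x' = -109 + 5·154 = 661.
Buyers' price falls by P* − Pb = 145 − 140 = 5; sellers' price rises by Ps − P* = 154 − 145 = 9.
So consumers capture 5/14 = 5/14 of each unit of subsidy.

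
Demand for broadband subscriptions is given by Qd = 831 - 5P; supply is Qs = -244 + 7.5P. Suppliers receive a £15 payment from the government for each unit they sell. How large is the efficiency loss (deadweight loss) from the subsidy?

Deadweight loss = £337.5

Pre-subsidy: 831 - 5P = -244 + 7.5P gives P* = 86, Q* = 401.
With the subsidy, sellers receive Ps = Pb + 15 for each unit, where Pb is the price buyers pay.
Supply in terms of Pb becomes Qs = -244 + 7.5(Pb + 15) = -131.5 + 7.5Pb. Setting this equal to demand: 831 - 5Pb = -131.5 + 7.5Pb, so Pb = 77.
Sellers receive Ps = 77 + 15 = 92; Q' = 831 − 5·77 = 446.
The subsidy expands output by 446 − 401 = 45 past the efficient level; on those units the gap between marginal cost and willingness to pay runs from 0 up to 15.
DWL = ½ × 15 × 45 = 337.5.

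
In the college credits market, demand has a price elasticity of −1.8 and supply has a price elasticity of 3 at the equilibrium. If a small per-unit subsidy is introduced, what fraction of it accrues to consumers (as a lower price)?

For a small subsidy around the equilibrium, the benefit split depends on the relative slopes, which at a point are proportional to the elasticities.
Buyer share = εs/(εs + |εd|) = 3/(3 + 1.8) = 0.625; seller share = |εd|/(εs + |εd|) = 0.375.

Consumer share = 0.625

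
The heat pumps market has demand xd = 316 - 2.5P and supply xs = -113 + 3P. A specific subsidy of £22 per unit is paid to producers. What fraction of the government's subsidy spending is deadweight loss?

Pre-subsidy: 316 - 2.5P = -113 + 3P gives P* = 78, x* = 121.
With the subsidy, sellers receive Ps = Pb + 22 for each unit, where Pb is the price buyers pay.
Supply in terms of Pb becomes xs = -113 + 3(Pb + 22) = -47 + 3Pb. Setting this equal to demand: 316 - 2.5Pb = -47 + 3Pb, so Pb = 66.
Sellers receive Ps = 66 + 22 = 88; x' = 316 − 2.5·66 = 151.
ΔCS = ½(121 + 151)(78 − 66) = 1632; ΔPS = ½(121 + 151)(88 − 78) = 1360.
Government spending = 22 × 151 = 3322.
DWL = ½ × 22 × (151 − 121) = 330; fraction = 330 / 3322 = 15/151.

DWL / government spending = 15/151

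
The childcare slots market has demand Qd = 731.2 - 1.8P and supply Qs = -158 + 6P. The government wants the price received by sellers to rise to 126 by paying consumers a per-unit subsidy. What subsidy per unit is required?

At a seller price of 126, quantity supplied is -158 + 6·126 = 598.
Buyers absorb 598 only when they pay Pb with 731.2 − 1.8·Pb = 598, i.e. Pb = 74.
s = Ps − Pb = 126 − 74 = 52.

Required subsidy s = 52 per unit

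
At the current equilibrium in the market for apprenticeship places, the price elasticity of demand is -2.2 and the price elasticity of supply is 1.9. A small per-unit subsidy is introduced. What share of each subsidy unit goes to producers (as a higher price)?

Producer share = 22/41

For a small subsidy around the equilibrium, the benefit split depends on the relative slopes, which at a point are proportional to the elasticities.
Buyer share = εs/(εs + |εd|) = 1.9/(1.9 + 2.2) = 19/41; seller share = |εd|/(εs + |εd|) = 22/41.
So producers capture 22/41 of the subsidy.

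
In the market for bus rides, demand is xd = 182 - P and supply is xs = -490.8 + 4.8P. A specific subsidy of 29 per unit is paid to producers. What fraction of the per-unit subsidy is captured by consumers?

Pre-subsidy: 182 - P = -490.8 + 4.8P gives P* = 116, x* = 66.
With the subsidy, sellers receive Ps = Pb + 29 for each unit, where Pb is the price buyers pay.
Supply in terms of Pb becomes xs = -490.8 + 4.8(Pb + 29) = -351.6 + 4.8Pb. Setting this equal to demand: 182 - Pb = -351.6 + 4.8Pb, so Pb = 92.
Sellers receive Ps = 92 + 29 = 121; x' = 182 − 1·92 = 90.
Buyers' price falls by P* − Pb = 116 − 92 = 24; sellers' price rises by Ps − P* = 121 − 116 = 5.
So consumers capture 24/29 = 24/29 of each unit of subsidy.

Consumer share = 24/29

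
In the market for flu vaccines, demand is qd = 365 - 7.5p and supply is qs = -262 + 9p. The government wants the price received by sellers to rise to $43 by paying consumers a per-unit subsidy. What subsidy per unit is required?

Required subsidy s = $11 per unit

At a seller price of 43, quantity supplied is -262 + 9·43 = 125.
Buyers absorb 125 only when they pay pb with 365 − 7.5·pb = 125, i.e. pb = 32.
s = ps − pb = 43 − 32 = 11.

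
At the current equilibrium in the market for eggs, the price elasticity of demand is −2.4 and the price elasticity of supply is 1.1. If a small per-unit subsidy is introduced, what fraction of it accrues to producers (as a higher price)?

For a small subsidy around the equilibrium, the benefit split depends on the relative slopes, which at a point are proportional to the elasticities.
Buyer share = εs/(εs + |εd|) = 1.1/(1.1 + 2.4) = 11/35; seller share = |εd|/(εs + |εd|) = 24/35.
So producers capture 24/35 of the subsidy.

Producer share = 24/35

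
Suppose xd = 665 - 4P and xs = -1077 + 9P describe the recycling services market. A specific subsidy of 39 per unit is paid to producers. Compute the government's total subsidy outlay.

Government cost = 9243

Pre-subsidy: 665 - 4P = -1077 + 9P gives P* = 134, x* = 129.
With the subsidy, sellers receive Ps = Pb + 39 for each unit, where Pb is the price buyers pay.
Supply in terms of Pb becomes xs = -1077 + 9(Pb + 39) = -726 + 9Pb. Setting this equal to demand: 665 - 4Pb = -726 + 9Pb, so Pb = 107.
Sellers receive Ps = 107 + 39 = 146; x' = 665 − 4·107 = 237.
Government outlay = subsidy × quantity = 39 × 237 = 9243.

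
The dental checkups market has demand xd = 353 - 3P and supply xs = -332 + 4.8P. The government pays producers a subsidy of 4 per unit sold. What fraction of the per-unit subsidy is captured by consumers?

Consumer share = 8/13

Pre-subsidy: 353 - 3P = -332 + 4.8P gives P* = 3425/39, x* = 1164/13.
With the subsidy, sellers receive Ps = Pb + 4 for each unit, where Pb is the price buyers pay.
Supply in terms of Pb becomes xs = -332 + 4.8(Pb + 4) = -312.8 + 4.8Pb. Setting this equal to demand: 353 - 3Pb = -312.8 + 4.8Pb, so Pb = 3329/39.
Sellers receive Ps = 3329/39 + 4 = 3485/39; x' = 353 − 3·(3329/39) = 1260/13.
Buyers' price falls by P* − Pb = 3425/39 − 3329/39 = 32/13; sellers' price rises by Ps − P* = 3485/39 − 3425/39 = 20/13.
So consumers capture (32/13)/4 = 8/13 of each unit of subsidy.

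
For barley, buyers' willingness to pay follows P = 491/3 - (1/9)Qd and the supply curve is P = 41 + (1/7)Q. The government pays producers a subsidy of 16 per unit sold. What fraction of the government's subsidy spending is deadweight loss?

DWL / government spending = 3/52

Pre-subsidy: 491/3 - (1/9)Q = 41 + (1/7)Q gives Q* = 483 and P* = 110.
With the subsidy, sellers receive Ps = Pb + 16 for each unit, where Pb is the price buyers pay.
On the curves, Pb = 491/3 - (1/9)Q and Ps = 41 + (1/7)Q; the wedge Ps − Pb = 16 gives 41 + (1/7)Q − (491/3 - (1/9)Q) = 16, so Q' = 546.
Then Pb = 491/3 − (1/9)·546 = 103 and Ps = 41 + (1/7)·546 = 119.
ΔCS = ½(483 + 546)(110 − 103) = 3601.5; ΔPS = ½(483 + 546)(119 − 110) = 4630.5.
Government spending = 16 × 546 = 8736.
DWL = ½ × 16 × (546 − 483) = 504; fraction = 504 / 8736 = 3/52.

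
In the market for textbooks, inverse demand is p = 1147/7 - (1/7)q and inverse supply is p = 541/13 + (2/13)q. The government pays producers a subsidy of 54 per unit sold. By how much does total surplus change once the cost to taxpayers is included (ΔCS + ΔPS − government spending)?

Net change in total surplus = -4914

Pre-subsidy: 1147/7 - (1/7)q = 541/13 + (2/13)q gives q* = 412 and p* = 105.
With the subsidy, sellers receive ps = pb + 54 for each unit, where pb is the price buyers pay.
On the curves, pb = 1147/7 - (1/7)q and ps = 541/13 + (2/13)q; the wedge ps − pb = 54 gives 541/13 + (2/13)q − (1147/7 - (1/7)q) = 54, so q' = 594.
Then pb = 1147/7 − (1/7)·594 = 79 and ps = 541/13 + (2/13)·594 = 133.
ΔCS = ½(412 + 594)(105 − 79) = 13078; ΔPS = ½(412 + 594)(133 − 105) = 14084.
Government spending = 54 × 594 = 32076.
Net change = 13078 + 14084 − 32076 = -4914. The loss equals the DWL triangle ½·54·182.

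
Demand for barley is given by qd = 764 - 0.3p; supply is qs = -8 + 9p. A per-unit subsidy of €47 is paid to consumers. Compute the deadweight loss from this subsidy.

Pre-subsidy: 764 - 0.3p = -8 + 9p gives p* = 7720/93, q* = 22912/31.
With the rebate, buyers effectively pay pb = ps − 47, where ps is the price sellers receive.
Demand in terms of ps becomes qd = 764 − 0.3(ps − 47) = 778.1 - 0.3ps. Setting this equal to supply: 778.1 - 0.3ps = -8 + 9ps, so ps = 7861/93.
Buyers pay pb = 7861/93 − 47 = 3490/93; q' = -8 + 9·(7861/93) = 23335/31.
The subsidy expands output by 23335/31 − 22912/31 = 423/31 past the efficient level; on those units the gap between marginal cost and willingness to pay runs from 0 up to 47.
DWL = ½ × 47 × 423/31 = 19881/62.

Deadweight loss = 19881/62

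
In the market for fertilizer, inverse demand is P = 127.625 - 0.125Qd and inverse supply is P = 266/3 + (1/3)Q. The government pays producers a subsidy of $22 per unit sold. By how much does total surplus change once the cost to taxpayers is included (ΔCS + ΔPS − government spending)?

Pre-subsidy: 127.625 - 0.125Q = 266/3 + (1/3)Q gives Q* = 85 and P* = 117.
With the subsidy, sellers receive Ps = Pb + 22 for each unit, where Pb is the price buyers pay.
On the curves, Pb = 127.625 - 0.125Q and Ps = 266/3 + (1/3)Q; the wedge Ps − Pb = 22 gives 266/3 + (1/3)Q − (127.625 - 0.125Q) = 22, so Q' = 133.
Then Pb = 127.625 − 0.125·133 = 111 and Ps = 266/3 + (1/3)·133 = 133.
ΔCS = ½(85 + 133)(117 − 111) = 654; ΔPS = ½(85 + 133)(133 − 117) = 1744.
Government spending = 22 × 133 = 2926.
Net change = 654 + 1744 − 2926 = -528. The loss equals the DWL triangle ½·22·48.

Net change in total surplus = -$528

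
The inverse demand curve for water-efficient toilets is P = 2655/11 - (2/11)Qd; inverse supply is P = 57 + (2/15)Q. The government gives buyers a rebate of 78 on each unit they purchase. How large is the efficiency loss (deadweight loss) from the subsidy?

Deadweight loss = 9652.5

Pre-subsidy: 2655/11 - (2/11)Q = 57 + (2/15)Q gives Q* = 585 and P* = 135.
With the rebate, buyers effectively pay Pb = Ps − 78, where Ps is the price sellers receive.
On the curves, Pb = 2655/11 - (2/11)Q and Ps = 57 + (2/15)Q; the wedge Ps − Pb = 78 gives 57 + (2/15)Q − (2655/11 - (2/11)Q) = 78, so Q' = 832.5.
Then Pb = 2655/11 − (2/11)·832.5 = 90 and Ps = 57 + (2/15)·832.5 = 168.
The subsidy expands output by 832.5 − 585 = 247.5 past the efficient level; on those units the gap between marginal cost and willingness to pay runs from 0 up to 78.
DWL = ½ × 78 × 247.5 = 9652.5.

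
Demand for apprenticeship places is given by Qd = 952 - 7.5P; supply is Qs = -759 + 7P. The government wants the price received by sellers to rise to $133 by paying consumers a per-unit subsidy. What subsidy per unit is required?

At a seller price of 133, quantity supplied is -759 + 7·133 = 172.
Buyers absorb 172 only when they pay Pb with 952 − 7.5·Pb = 172, i.e. Pb = 104.
s = Ps − Pb = 133 − 104 = 29.

Required subsidy s = $29 per unit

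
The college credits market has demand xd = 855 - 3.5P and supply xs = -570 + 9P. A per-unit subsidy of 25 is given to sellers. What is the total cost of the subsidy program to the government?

Pre-subsidy: 855 - 3.5P = -570 + 9P gives P* = 114, x* = 456.
With the subsidy, sellers receive Ps = Pb + 25 for each unit, where Pb is the price buyers pay.
Supply in terms of Pb becomes xs = -570 + 9(Pb + 25) = -345 + 9Pb. Setting this equal to demand: 855 - 3.5Pb = -345 + 9Pb, so Pb = 96.
Sellers receive Ps = 96 + 25 = 121; x' = 855 − 3.5·96 = 519.
Government outlay = subsidy × quantity = 25 × 519 = 12975.

Government cost = 12975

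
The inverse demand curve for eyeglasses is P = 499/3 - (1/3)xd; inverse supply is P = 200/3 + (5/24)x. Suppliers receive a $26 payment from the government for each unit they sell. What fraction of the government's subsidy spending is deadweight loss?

DWL / government spending = 3/29

Pre-subsidy: 499/3 - (1/3)x = 200/3 + (5/24)x gives x* = 184 and P* = 105.
With the subsidy, sellers receive Ps = Pb + 26 for each unit, where Pb is the price buyers pay.
On the curves, Pb = 499/3 - (1/3)x and Ps = 200/3 + (5/24)x; the wedge Ps − Pb = 26 gives 200/3 + (5/24)x − (499/3 - (1/3)x) = 26, so x' = 232.
Then Pb = 499/3 − (1/3)·232 = 89 and Ps = 200/3 + (5/24)·232 = 115.
ΔCS = ½(184 + 232)(105 − 89) = 3328; ΔPS = ½(184 + 232)(115 − 105) = 2080.
Government spending = 26 × 232 = 6032.
DWL = ½ × 26 × (232 − 184) = 624; fraction = 624 / 6032 = 3/29.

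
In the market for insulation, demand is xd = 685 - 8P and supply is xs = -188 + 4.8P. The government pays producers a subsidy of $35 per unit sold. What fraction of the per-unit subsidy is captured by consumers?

Pre-subsidy: 685 - 8P = -188 + 4.8P gives P* = 68.203125, x* = 139.375.
With the subsidy, sellers receive Ps = Pb + 35 for each unit, where Pb is the price buyers pay.
Supply in terms of Pb becomes xs = -188 + 4.8(Pb + 35) = -20 + 4.8Pb. Setting this equal to demand: 685 - 8Pb = -20 + 4.8Pb, so Pb = 55.078125.
Sellers receive Ps = 55.078125 + 35 = 90.078125; x' = 685 − 8·55.078125 = 244.375.
Buyers' price falls by P* − Pb = 68.203125 − 55.078125 = 13.125; sellers' price rises by Ps − P* = 90.078125 − 68.203125 = 21.875.
So consumers capture 13.125/35 = 0.375 of each unit of subsidy.

Consumer share = 0.375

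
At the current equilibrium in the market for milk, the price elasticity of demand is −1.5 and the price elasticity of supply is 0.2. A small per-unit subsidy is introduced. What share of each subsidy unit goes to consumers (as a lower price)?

Consumer share = 2/17

For a small subsidy around the equilibrium, the benefit split depends on the relative slopes, which at a point are proportional to the elasticities.
Buyer share = εs/(εs + |εd|) = 0.2/(0.2 + 1.5) = 2/17; seller share = |εd|/(εs + |εd|) = 15/17.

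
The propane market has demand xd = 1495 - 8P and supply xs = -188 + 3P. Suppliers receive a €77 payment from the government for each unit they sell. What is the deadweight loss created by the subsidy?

Deadweight loss = €6468

Pre-subsidy: 1495 - 8P = -188 + 3P gives P* = 153, x* = 271.
With the subsidy, sellers receive Ps = Pb + 77 for each unit, where Pb is the price buyers pay.
Supply in terms of Pb becomes xs = -188 + 3(Pb + 77) = 43 + 3Pb. Setting this equal to demand: 1495 - 8Pb = 43 + 3Pb, so Pb = 132.
Sellers receive Ps = 132 + 77 = 209; x' = 1495 − 8·132 = 439.
The subsidy expands output by 439 − 271 = 168 past the efficient level; on those units the gap between marginal cost and willingness to pay runs from 0 up to 77.
DWL = ½ × 77 × 168 = 6468.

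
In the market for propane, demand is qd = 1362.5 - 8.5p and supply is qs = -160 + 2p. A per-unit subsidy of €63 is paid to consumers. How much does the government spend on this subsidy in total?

Government cost = €14616

Pre-subsidy: 1362.5 - 8.5p = -160 + 2p gives p* = 145, q* = 130.
With the rebate, buyers effectively pay pb = ps − 63, where ps is the price sellers receive.
Demand in terms of ps becomes qd = 1362.5 − 8.5(ps − 63) = 1898 - 8.5ps. Setting this equal to supply: 1898 - 8.5ps = -160 + 2ps, so ps = 196.
Buyers pay pb = 196 − 63 = 133; q' = -160 + 2·196 = 232.
Government outlay = subsidy × quantity = 63 × 232 = 14616.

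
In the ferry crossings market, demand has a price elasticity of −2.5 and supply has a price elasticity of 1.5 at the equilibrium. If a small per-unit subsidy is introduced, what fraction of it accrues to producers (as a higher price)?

Producer share = 0.625

For a small subsidy around the equilibrium, the benefit split depends on the relative slopes, which at a point are proportional to the elasticities.
Buyer share = εs/(εs + |εd|) = 1.5/(1.5 + 2.5) = 0.375; seller share = |εd|/(εs + |εd|) = 0.625.
So producers capture 0.625 of the subsidy.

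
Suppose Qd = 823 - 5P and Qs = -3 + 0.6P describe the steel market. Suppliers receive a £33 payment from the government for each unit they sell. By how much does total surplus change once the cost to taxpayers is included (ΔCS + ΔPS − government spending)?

Pre-subsidy: 823 - 5P = -3 + 0.6P gives P* = 147.5, Q* = 85.5.
With the subsidy, sellers receive Ps = Pb + 33 for each unit, where Pb is the price buyers pay.
Supply in terms of Pb becomes Qs = -3 + 0.6(Pb + 33) = 16.8 + 0.6Pb. Setting this equal to demand: 823 - 5Pb = 16.8 + 0.6Pb, so Pb = 4031/28.
Sellers receive Ps = 4031/28 + 33 = 4955/28; Q' = 823 − 5·(4031/28) = 2889/28.
ΔCS = ½(85.5 + 2889/28)(147.5 − 4031/28) = 523017/1568; ΔPS = ½(85.5 + 2889/28)(4955/28 − 147.5) = 4358475/1568.
Government spending = 33 × 2889/28 = 95337/28.
Net change = 523017/1568 + 4358475/1568 − 95337/28 = -16335/56. The loss equals the DWL triangle ½·33·495/28.

Net change in total surplus = -16335/56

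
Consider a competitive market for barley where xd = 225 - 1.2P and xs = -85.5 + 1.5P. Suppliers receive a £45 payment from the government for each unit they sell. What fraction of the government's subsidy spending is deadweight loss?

DWL / government spending = 5/39

Pre-subsidy: 225 - 1.2P = -85.5 + 1.5P gives P* = 115, x* = 87.
With the subsidy, sellers receive Ps = Pb + 45 for each unit, where Pb is the price buyers pay.
Supply in terms of Pb becomes xs = -85.5 + 1.5(Pb + 45) = -18 + 1.5Pb. Setting this equal to demand: 225 - 1.2Pb = -18 + 1.5Pb, so Pb = 90.
Sellers receive Ps = 90 + 45 = 135; x' = 225 − 1.2·90 = 117.
ΔCS = ½(87 + 117)(115 − 90) = 2550; ΔPS = ½(87 + 117)(135 − 115) = 2040.
Government spending = 45 × 117 = 5265.
DWL = ½ × 45 × (117 − 87) = 675; fraction = 675 / 5265 = 5/39.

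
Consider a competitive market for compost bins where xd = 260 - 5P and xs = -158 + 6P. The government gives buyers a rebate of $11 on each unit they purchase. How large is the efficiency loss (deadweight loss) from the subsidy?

Deadweight loss = $165

Pre-subsidy: 260 - 5P = -158 + 6P gives P* = 38, x* = 70.
With the rebate, buyers effectively pay Pb = Ps − 11, where Ps is the price sellers receive.
Demand in terms of Ps becomes xd = 260 − 5(Ps − 11) = 315 - 5Ps. Setting this equal to supply: 315 - 5Ps = -158 + 6Ps, so Ps = 43.
Buyers pay Pb = 43 − 11 = 32; x' = -158 + 6·43 = 100.
The subsidy expands output by 100 − 70 = 30 past the efficient level; on those units the gap between marginal cost and willingness to pay runs from 0 up to 11.
DWL = ½ × 11 × 30 = 165.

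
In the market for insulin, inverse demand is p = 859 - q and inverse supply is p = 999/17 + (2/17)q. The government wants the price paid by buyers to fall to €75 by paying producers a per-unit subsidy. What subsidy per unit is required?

Required subsidy s = €76 per unit

At a buyer price of 75, quantity demanded is 859 − 1·75 = 784.
Sellers supply 784 only when they receive ps = 999/17 + (2/17)·784 = 151.
s = ps − pb = 151 − 75 = 76.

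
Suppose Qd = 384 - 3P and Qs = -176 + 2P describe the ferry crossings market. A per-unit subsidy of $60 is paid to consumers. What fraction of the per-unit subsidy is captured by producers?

Producer share = 0.6

Pre-subsidy: 384 - 3P = -176 + 2P gives P* = 112, Q* = 48.
With the rebate, buyers effectively pay Pb = Ps − 60, where Ps is the price sellers receive.
Demand in terms of Ps becomes Qd = 384 − 3(Ps − 60) = 564 - 3Ps. Setting this equal to supply: 564 - 3Ps = -176 + 2Ps, so Ps = 148.
Buyers pay Pb = 148 − 60 = 88; Q' = -176 + 2·148 = 120.
Buyers' price falls by P* − Pb = 112 − 88 = 24; sellers' price rises by Ps − P* = 148 − 112 = 36.
So producers capture 36/60 = 0.6 of each unit of subsidy.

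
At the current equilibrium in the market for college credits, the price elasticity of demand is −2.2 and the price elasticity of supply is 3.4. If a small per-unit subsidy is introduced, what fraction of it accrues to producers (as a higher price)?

For a small subsidy around the equilibrium, the benefit split depends on the relative slopes, which at a point are proportional to the elasticities.
Buyer share = εs/(εs + |εd|) = 3.4/(3.4 + 2.2) = 17/28; seller share = |εd|/(εs + |εd|) = 11/28.
So producers capture 11/28 of the subsidy.

Producer share = 11/28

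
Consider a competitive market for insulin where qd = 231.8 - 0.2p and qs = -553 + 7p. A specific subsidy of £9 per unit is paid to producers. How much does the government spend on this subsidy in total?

Pre-subsidy: 231.8 - 0.2p = -553 + 7p gives p* = 109, q* = 210.
With the subsidy, sellers receive ps = pb + 9 for each unit, where pb is the price buyers pay.
Supply in terms of pb becomes qs = -553 + 7(pb + 9) = -490 + 7pb. Setting this equal to demand: 231.8 - 0.2pb = -490 + 7pb, so pb = 100.25.
Sellers receive ps = 100.25 + 9 = 109.25; q' = 231.8 − 0.2·100.25 = 211.75.
Government outlay = subsidy × quantity = 9 × 211.75 = 1905.75.

Government cost = £1905.75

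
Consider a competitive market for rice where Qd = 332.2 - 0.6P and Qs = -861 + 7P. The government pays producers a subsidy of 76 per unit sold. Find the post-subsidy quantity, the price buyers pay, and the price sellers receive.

Q' = 280; buyers pay 87; sellers receive 163

Pre-subsidy: 332.2 - 0.6P = -861 + 7P gives P* = 157, Q* = 238.
With the subsidy, sellers receive Ps = Pb + 76 for each unit, where Pb is the price buyers pay.
Supply in terms of Pb becomes Qs = -861 + 7(Pb + 76) = -329 + 7Pb. Setting this equal to demand: 332.2 - 0.6Pb = -329 + 7Pb, so Pb = 87.
Sellers receive Ps = 87 + 76 = 163; Q' = 332.2 − 0.6·87 = 280.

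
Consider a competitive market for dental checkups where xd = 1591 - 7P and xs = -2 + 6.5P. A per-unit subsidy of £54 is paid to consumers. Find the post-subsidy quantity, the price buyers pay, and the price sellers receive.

Pre-subsidy: 1591 - 7P = -2 + 6.5P gives P* = 118, x* = 765.
With the rebate, buyers effectively pay Pb = Ps − 54, where Ps is the price sellers receive.
Demand in terms of Ps becomes xd = 1591 − 7(Ps − 54) = 1969 - 7Ps. Setting this equal to supply: 1969 - 7Ps = -2 + 6.5Ps, so Ps = 146.
Buyers pay Pb = 146 − 54 = 92; x' = -2 + 6.5·146 = 947.

x' = 947; buyers pay £92; sellers receive £146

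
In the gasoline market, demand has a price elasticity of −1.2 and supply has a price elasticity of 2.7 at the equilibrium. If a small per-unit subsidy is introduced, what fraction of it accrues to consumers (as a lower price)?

Consumer share = 9/13

For a small subsidy around the equilibrium, the benefit split depends on the relative slopes, which at a point are proportional to the elasticities.
Buyer share = εs/(εs + |εd|) = 2.7/(2.7 + 1.2) = 9/13; seller share = |εd|/(εs + |εd|) = 4/13.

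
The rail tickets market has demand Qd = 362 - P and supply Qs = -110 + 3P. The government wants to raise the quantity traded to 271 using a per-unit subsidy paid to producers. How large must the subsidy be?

At Q = 271, invert demand for the buyer price: Pb = (362 − 271)/1 = 91; invert supply for the seller price: Ps = (271 − (-110))/3 = 127.
The subsidy must fill the gap: s = Ps − Pb = 127 − 91 = 36.

Required subsidy s = 36 per unit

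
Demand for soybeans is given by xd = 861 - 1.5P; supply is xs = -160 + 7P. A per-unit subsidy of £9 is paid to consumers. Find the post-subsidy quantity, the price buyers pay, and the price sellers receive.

Pre-subsidy: 861 - 1.5P = -160 + 7P gives P* = 2042/17, x* = 11574/17.
With the rebate, buyers effectively pay Pb = Ps − 9, where Ps is the price sellers receive.
Demand in terms of Ps becomes xd = 861 − 1.5(Ps − 9) = 874.5 - 1.5Ps. Setting this equal to supply: 874.5 - 1.5Ps = -160 + 7Ps, so Ps = 2069/17.
Buyers pay Pb = 2069/17 − 9 = 1916/17; x' = -160 + 7·(2069/17) = 11763/17.

x' = 11763/17; buyers pay 1916/17; sellers receive 2069/17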